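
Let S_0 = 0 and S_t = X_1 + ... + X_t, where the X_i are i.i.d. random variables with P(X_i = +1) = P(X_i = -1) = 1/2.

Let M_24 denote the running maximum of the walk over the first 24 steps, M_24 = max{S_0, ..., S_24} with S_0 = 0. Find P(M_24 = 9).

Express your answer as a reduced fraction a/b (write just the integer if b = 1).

Let M_24 = max(S_0,...,S_24). Use the reflection principle: for j ≥ 1, #{paths with M_24 ≥ j} = #{S_24 ≥ j} + #{S_24 ≥ j+1}.
By reflection, #{M_24 ≥ 9} = #{S_24 ≥ 9} + #{S_24 ≥ 10} = 536155 + 536155 = 1072310.
#{M_24 ≥ 10} = #{S_24 ≥ 10} + #{S_24 ≥ 11} = 536155 + 190051 = 726206.
#{M_24 = 9} = 1072310 - 726206 = 346104.
P(M_24 = 9) = 346104/16777216 = 43263/2097152

Answer: 43263/2097152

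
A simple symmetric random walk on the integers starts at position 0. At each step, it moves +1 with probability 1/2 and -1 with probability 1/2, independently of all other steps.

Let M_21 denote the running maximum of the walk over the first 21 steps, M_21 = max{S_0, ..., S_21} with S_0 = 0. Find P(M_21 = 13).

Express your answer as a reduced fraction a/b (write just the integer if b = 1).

Let M_21 = max(S_0,...,S_21). Use the reflection principle: for j ≥ 1, #{paths with M_21 ≥ j} = #{S_21 ≥ j} + #{S_21 ≥ j+1}.
By reflection, #{M_21 ≥ 13} = #{S_21 ≥ 13} + #{S_21 ≥ 14} = 7547 + 1562 = 9109.
#{M_21 ≥ 14} = #{S_21 ≥ 14} + #{S_21 ≥ 15} = 1562 + 1562 = 3124.
#{M_21 = 13} = 9109 - 3124 = 5985.
P(M_21 = 13) = 5985/2097152 = 5985/2097152

Answer: 5985/2097152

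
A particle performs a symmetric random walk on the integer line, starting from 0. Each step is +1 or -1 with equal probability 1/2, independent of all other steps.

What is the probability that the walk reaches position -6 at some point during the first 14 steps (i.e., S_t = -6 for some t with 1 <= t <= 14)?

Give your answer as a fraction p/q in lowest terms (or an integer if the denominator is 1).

Count via complement. Let g(t,s) = #length-t paths at position s with S_1..S_t all ≠ -6.
g(t,s) = g(t-1,s-1) + g(t-1,s+1) for s ≠ -6; g(t,-6) = 0.
t=0: g(0,0)=1
t=1: g(1,-1)=1 g(1,1)=1
t=2: g(2,-2)=1 g(2,0)=2 g(2,2)=1
t=3: g(3,-3)=1 g(3,-1)=3 g(3,1)=3 g(3,3)=1
t=4: g(4,-4)=1 g(4,-2)=4 g(4,0)=6 g(4,2)=4 g(4,4)=1
t=5: g(5,-5)=1 g(5,-3)=5 g(5,-1)=10 g(5,1)=10 g(5,3)=5 g(5,5)=1
t=6: g(6,-4)=6 g(6,-2)=15 g(6,0)=20 g(6,2)=15 g(6,4)=6 g(6,6)=1
t=7: g(7,-5)=6 g(7,-3)=21 g(7,-1)=35 g(7,1)=35 g(7,3)=21 g(7,5)=7 g(7,7)=1
t=8: g(8,-4)=27 g(8,-2)=56 g(8,0)=70 g(8,2)=56 g(8,4)=28 g(8,6)=8 g(8,8)=1
t=9: g(9,-5)=27 g(9,-3)=83 g(9,-1)=126 g(9,1)=126 g(9,3)=84 g(9,5)=36 g(9,7)=9 g(9,9)=1
t=10: g(10,-4)=110 g(10,-2)=209 g(10,0)=252 g(10,2)=210 g(10,4)=120 g(10,6)=45 g(10,8)=10 g(10,10)=1
t=11: g(11,-5)=110 g(11,-3)=319 g(11,-1)=461 g(11,1)=462 g(11,3)=330 g(11,5)=165 g(11,7)=55 g(11,9)=11 g(11,11)=1
t=12: g(12,-4)=429 g(12,-2)=780 g(12,0)=923 g(12,2)=792 g(12,4)=495 g(12,6)=220 g(12,8)=66 g(12,10)=12 g(12,12)=1
t=13: g(13,-5)=429 g(13,-3)=1209 g(13,-1)=1703 g(13,1)=1715 g(13,3)=1287 g(13,5)=715 g(13,7)=286 g(13,9)=78 g(13,11)=13 g(13,13)=1
t=14: g(14,-4)=1638 g(14,-2)=2912 g(14,0)=3418 g(14,2)=3002 g(14,4)=2002 g(14,6)=1001 g(14,8)=364 g(14,10)=91 g(14,12)=14 g(14,14)=1
Paths never hitting -6: Σ_s g(14,s) = 14443
Paths hitting -6: 2^14 - 14443 = 1941
P = 1941/16384 = 1941/16384

Answer: 1941/16384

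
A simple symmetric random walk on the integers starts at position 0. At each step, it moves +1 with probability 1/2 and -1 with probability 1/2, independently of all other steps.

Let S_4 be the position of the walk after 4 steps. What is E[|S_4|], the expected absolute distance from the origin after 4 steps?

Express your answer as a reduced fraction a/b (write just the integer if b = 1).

Answer: 3/2

Derivation:
S_4 takes values m ≡ 0 (mod 2) with |m| ≤ 4; P(S_4=m) = C(4,(4+m)/2)/2^4.
Total paths: 2^4 = 16
Distribution: P(S=-4)=1/16, P(S=-2)=4/16, P(S=0)=6/16, P(S=2)=4/16, P(S=4)=1/16
E[|S_4|] = Σ_m |m|·P(S_4=m) = 24/16 = 3/2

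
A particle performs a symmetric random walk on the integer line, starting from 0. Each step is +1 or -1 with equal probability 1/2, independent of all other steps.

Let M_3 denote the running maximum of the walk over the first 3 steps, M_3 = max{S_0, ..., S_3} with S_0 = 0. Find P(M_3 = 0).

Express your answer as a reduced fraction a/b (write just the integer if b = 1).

Let M_3 = max(S_0,...,S_3). Use the reflection principle: for j ≥ 1, #{paths with M_3 ≥ j} = #{S_3 ≥ j} + #{S_3 ≥ j+1}.
P(M_3 ≥ 0) = 1 since S_0 = 0, so #{M_3 ≥ 0} = 8.
#{M_3 ≥ 1} = #{S_3 ≥ 1} + #{S_3 ≥ 2} = 4 + 1 = 5.
#{M_3 = 0} = 8 - 5 = 3.
P(M_3 = 0) = 3/8 = 3/8

Answer: 3/8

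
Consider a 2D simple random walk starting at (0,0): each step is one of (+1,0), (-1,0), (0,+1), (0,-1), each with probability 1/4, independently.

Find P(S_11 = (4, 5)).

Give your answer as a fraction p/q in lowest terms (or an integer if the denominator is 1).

Answer: 2541/2097152

Derivation:
Let h be the number of horizontal steps (so 11-h are vertical). To end at (4,5) need (h+4)/2 right-steps and ((11-h)+5)/2 up-steps.
Sum over h with 4 ≤ h ≤ 6, h ≡ 0 (mod 2), 11-h ≡ 1 (mod 2):
h=4: C(11,4)·C(4,4)·C(7,6) = 330·1·7 = 2310
h=6: C(11,6)·C(6,5)·C(5,5) = 462·6·1 = 2772
Total favorable: 5082
Total paths: 4^11 = 4194304
P = 5082/4194304 = 2541/2097152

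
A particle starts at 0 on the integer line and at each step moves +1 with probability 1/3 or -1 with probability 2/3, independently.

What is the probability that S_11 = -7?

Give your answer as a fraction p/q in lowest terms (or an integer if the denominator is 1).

To reach position -7 after 11 steps: need 2 steps of +1 and 9 steps of -1.
Number of such sequences: C(11,2) = 55
Each has probability (1/3)^2 · (2/3)^9 = 512/177147
P = 55 · 512/177147 = 28160/177147

Answer: 28160/177147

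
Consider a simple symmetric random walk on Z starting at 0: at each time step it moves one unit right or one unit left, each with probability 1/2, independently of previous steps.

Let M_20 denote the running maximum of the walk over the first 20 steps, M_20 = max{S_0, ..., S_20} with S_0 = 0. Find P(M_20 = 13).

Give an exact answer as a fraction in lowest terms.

Answer: 285/262144

Derivation:
Let M_20 = max(S_0,...,S_20). Use the reflection principle: for j ≥ 1, #{paths with M_20 ≥ j} = #{S_20 ≥ j} + #{S_20 ≥ j+1}.
By reflection, #{M_20 ≥ 13} = #{S_20 ≥ 13} + #{S_20 ≥ 14} = 1351 + 1351 = 2702.
#{M_20 ≥ 14} = #{S_20 ≥ 14} + #{S_20 ≥ 15} = 1351 + 211 = 1562.
#{M_20 = 13} = 2702 - 1562 = 1140.
P(M_20 = 13) = 1140/1048576 = 285/262144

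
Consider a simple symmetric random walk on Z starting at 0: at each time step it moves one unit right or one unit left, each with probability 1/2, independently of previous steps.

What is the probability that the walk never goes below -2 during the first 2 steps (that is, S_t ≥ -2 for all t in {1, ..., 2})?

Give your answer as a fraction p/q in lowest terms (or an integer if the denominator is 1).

Let f(t,s) = #length-t paths at position s with S_1..S_t all ≥ -2.
f(t,s) = f(t-1,s-1) + f(t-1,s+1) for s ≥ -2; f(t,s) = 0 for s < -2.
t=0: f(0,0)=1
t=1: f(1,-1)=1 f(1,1)=1
t=2: f(2,-2)=1 f(2,0)=2 f(2,2)=1
Σ_s f(2,s) = 4
P = 4/4 = 1

Answer: 1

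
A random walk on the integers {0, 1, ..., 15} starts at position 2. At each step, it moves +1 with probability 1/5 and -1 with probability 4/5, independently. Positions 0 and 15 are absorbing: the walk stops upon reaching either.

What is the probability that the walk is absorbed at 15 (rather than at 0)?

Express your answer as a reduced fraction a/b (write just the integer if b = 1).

Biased walk: p = 1/5, q = 4/5, r = q/p = 4
Gambler's ruin: P(hit 15 before 0 | start at 2) = (1 - r^a)/(1 - r^N)
r^2 = 16; r^15 = 1073741824
P = (1 - 16) / (1 - 1073741824) = -15 / -1073741823 = 5/357913941

Answer: 5/357913941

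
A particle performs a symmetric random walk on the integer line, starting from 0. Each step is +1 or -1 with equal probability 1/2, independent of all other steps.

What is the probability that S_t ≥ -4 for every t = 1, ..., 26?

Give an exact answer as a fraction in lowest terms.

Let f(t,s) = #length-t paths at position s with S_1..S_t all ≥ -4.
f(t,s) = f(t-1,s-1) + f(t-1,s+1) for s ≥ -4; f(t,s) = 0 for s < -4.
t=0: f(0,0)=1
t=1: f(1,-1)=1 f(1,1)=1
t=2: f(2,-2)=1 f(2,0)=2 f(2,2)=1
t=3: f(3,-3)=1 f(3,-1)=3 f(3,1)=3 f(3,3)=1
t=4: f(4,-4)=1 f(4,-2)=4 f(4,0)=6 f(4,2)=4 f(4,4)=1
t=5: f(5,-3)=5 f(5,-1)=10 f(5,1)=10 f(5,3)=5 f(5,5)=1
t=6: f(6,-4)=5 f(6,-2)=15 f(6,0)=20 f(6,2)=15 f(6,4)=6 f(6,6)=1
t=7: f(7,-3)=20 f(7,-1)=35 f(7,1)=35 f(7,3)=21 f(7,5)=7 f(7,7)=1
t=8: f(8,-4)=20 f(8,-2)=55 f(8,0)=70 f(8,2)=56 f(8,4)=28 f(8,6)=8 f(8,8)=1
t=9: f(9,-3)=75 f(9,-1)=125 f(9,1)=126 f(9,3)=84 f(9,5)=36 f(9,7)=9 f(9,9)=1
t=10: f(10,-4)=75 f(10,-2)=200 f(10,0)=251 f(10,2)=210 f(10,4)=120 f(10,6)=45 f(10,8)=10 f(10,10)=1
t=11: f(11,-3)=275 f(11,-1)=451 f(11,1)=461 f(11,3)=330 f(11,5)=165 f(11,7)=55 f(11,9)=11 f(11,11)=1
t=12: f(12,-4)=275 f(12,-2)=726 f(12,0)=912 f(12,2)=791 f(12,4)=495 f(12,6)=220 f(12,8)=66 f(12,10)=12 f(12,12)=1
t=13: f(13,-3)=1001 f(13,-1)=1638 f(13,1)=1703 f(13,3)=1286 f(13,5)=715 f(13,7)=286 f(13,9)=78 f(13,11)=13 f(13,13)=1
t=14: f(14,-4)=1001 f(14,-2)=2639 f(14,0)=3341 f(14,2)=2989 f(14,4)=2001 f(14,6)=1001 f(14,8)=364 f(14,10)=91 f(14,12)=14 f(14,14)=1
t=15: f(15,-3)=3640 f(15,-1)=5980 f(15,1)=6330 f(15,3)=4990 f(15,5)=3002 f(15,7)=1365 f(15,9)=455 f(15,11)=105 f(15,13)=15 f(15,15)=1
t=16: f(16,-4)=3640 f(16,-2)=9620 f(16,0)=12310 f(16,2)=11320 f(16,4)=7992 f(16,6)=4367 f(16,8)=1820 f(16,10)=560 f(16,12)=120 f(16,14)=16 f(16,16)=1
t=17: f(17,-3)=13260 f(17,-1)=21930 f(17,1)=23630 f(17,3)=19312 f(17,5)=12359 f(17,7)=6187 f(17,9)=2380 f(17,11)=680 f(17,13)=136 f(17,15)=17 f(17,17)=1
t=18: f(18,-4)=13260 f(18,-2)=35190 f(18,0)=45560 f(18,2)=42942 f(18,4)=31671 f(18,6)=18546 f(18,8)=8567 f(18,10)=3060 f(18,12)=816 f(18,14)=153 f(18,16)=18 f(18,18)=1
t=19: f(19,-3)=48450 f(19,-1)=80750 f(19,1)=88502 f(19,3)=74613 f(19,5)=50217 f(19,7)=27113 f(19,9)=11627 f(19,11)=3876 f(19,13)=969 f(19,15)=171 f(19,17)=19 f(19,19)=1
t=20: f(20,-4)=48450 f(20,-2)=129200 f(20,0)=169252 f(20,2)=163115 f(20,4)=124830 f(20,6)=77330 f(20,8)=38740 f(20,10)=15503 f(20,12)=4845 f(20,14)=1140 f(20,16)=190 f(20,18)=20 f(20,20)=1
t=21: f(21,-3)=177650 f(21,-1)=298452 f(21,1)=332367 f(21,3)=287945 f(21,5)=202160 f(21,7)=116070 f(21,9)=54243 f(21,11)=20348 f(21,13)=5985 f(21,15)=1330 f(21,17)=210 f(21,19)=21 f(21,21)=1
t=22: f(22,-4)=177650 f(22,-2)=476102 f(22,0)=630819 f(22,2)=620312 f(22,4)=490105 f(22,6)=318230 f(22,8)=170313 f(22,10)=74591 f(22,12)=26333 f(22,14)=7315 f(22,16)=1540 f(22,18)=231 f(22,20)=22 f(22,22)=1
t=23: f(23,-3)=653752 f(23,-1)=1106921 f(23,1)=1251131 f(23,3)=1110417 f(23,5)=808335 f(23,7)=488543 f(23,9)=244904 f(23,11)=100924 f(23,13)=33648 f(23,15)=8855 f(23,17)=1771 f(23,19)=253 f(23,21)=23 f(23,23)=1
t=24: f(24,-4)=653752 f(24,-2)=1760673 f(24,0)=2358052 f(24,2)=2361548 f(24,4)=1918752 f(24,6)=1296878 f(24,8)=733447 f(24,10)=345828 f(24,12)=134572 f(24,14)=42503 f(24,16)=10626 f(24,18)=2024 f(24,20)=276 f(24,22)=24 f(24,24)=1
t=25: f(25,-3)=2414425 f(25,-1)=4118725 f(25,1)=4719600 f(25,3)=4280300 f(25,5)=3215630 f(25,7)=2030325 f(25,9)=1079275 f(25,11)=480400 f(25,13)=177075 f(25,15)=53129 f(25,17)=12650 f(25,19)=2300 f(25,21)=300 f(25,23)=25 f(25,25)=1
t=26: f(26,-4)=2414425 f(26,-2)=6533150 f(26,0)=8838325 f(26,2)=8999900 f(26,4)=7495930 f(26,6)=5245955 f(26,8)=3109600 f(26,10)=1559675 f(26,12)=657475 f(26,14)=230204 f(26,16)=65779 f(26,18)=14950 f(26,20)=2600 f(26,22)=325 f(26,24)=26 f(26,26)=1
Σ_s f(26,s) = 45168320
P = 45168320/67108864 = 705755/1048576

Answer: 705755/1048576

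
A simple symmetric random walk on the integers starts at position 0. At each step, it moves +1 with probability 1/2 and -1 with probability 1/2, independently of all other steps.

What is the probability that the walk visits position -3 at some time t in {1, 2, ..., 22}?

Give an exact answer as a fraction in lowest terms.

Count via complement. Let g(t,s) = #length-t paths at position s with S_1..S_t all ≠ -3.
g(t,s) = g(t-1,s-1) + g(t-1,s+1) for s ≠ -3; g(t,-3) = 0.
t=0: g(0,0)=1
t=1: g(1,-1)=1 g(1,1)=1
t=2: g(2,-2)=1 g(2,0)=2 g(2,2)=1
t=3: g(3,-1)=3 g(3,1)=3 g(3,3)=1
t=4: g(4,-2)=3 g(4,0)=6 g(4,2)=4 g(4,4)=1
t=5: g(5,-1)=9 g(5,1)=10 g(5,3)=5 g(5,5)=1
t=6: g(6,-2)=9 g(6,0)=19 g(6,2)=15 g(6,4)=6 g(6,6)=1
t=7: g(7,-1)=28 g(7,1)=34 g(7,3)=21 g(7,5)=7 g(7,7)=1
t=8: g(8,-2)=28 g(8,0)=62 g(8,2)=55 g(8,4)=28 g(8,6)=8 g(8,8)=1
t=9: g(9,-1)=90 g(9,1)=117 g(9,3)=83 g(9,5)=36 g(9,7)=9 g(9,9)=1
t=10: g(10,-2)=90 g(10,0)=207 g(10,2)=200 g(10,4)=119 g(10,6)=45 g(10,8)=10 g(10,10)=1
t=11: g(11,-1)=297 g(11,1)=407 g(11,3)=319 g(11,5)=164 g(11,7)=55 g(11,9)=11 g(11,11)=1
t=12: g(12,-2)=297 g(12,0)=704 g(12,2)=726 g(12,4)=483 g(12,6)=219 g(12,8)=66 g(12,10)=12 g(12,12)=1
t=13: g(13,-1)=1001 g(13,1)=1430 g(13,3)=1209 g(13,5)=702 g(13,7)=285 g(13,9)=78 g(13,11)=13 g(13,13)=1
t=14: g(14,-2)=1001 g(14,0)=2431 g(14,2)=2639 g(14,4)=1911 g(14,6)=987 g(14,8)=363 g(14,10)=91 g(14,12)=14 g(14,14)=1
t=15: g(15,-1)=3432 g(15,1)=5070 g(15,3)=4550 g(15,5)=2898 g(15,7)=1350 g(15,9)=454 g(15,11)=105 g(15,13)=15 g(15,15)=1
t=16: g(16,-2)=3432 g(16,0)=8502 g(16,2)=9620 g(16,4)=7448 g(16,6)=4248 g(16,8)=1804 g(16,10)=559 g(16,12)=120 g(16,14)=16 g(16,16)=1
t=17: g(17,-1)=11934 g(17,1)=18122 g(17,3)=17068 g(17,5)=11696 g(17,7)=6052 g(17,9)=2363 g(17,11)=679 g(17,13)=136 g(17,15)=17 g(17,17)=1
t=18: g(18,-2)=11934 g(18,0)=30056 g(18,2)=35190 g(18,4)=28764 g(18,6)=17748 g(18,8)=8415 g(18,10)=3042 g(18,12)=815 g(18,14)=153 g(18,16)=18 g(18,18)=1
t=19: g(19,-1)=41990 g(19,1)=65246 g(19,3)=63954 g(19,5)=46512 g(19,7)=26163 g(19,9)=11457 g(19,11)=3857 g(19,13)=968 g(19,15)=171 g(19,17)=19 g(19,19)=1
t=20: g(20,-2)=41990 g(20,0)=107236 g(20,2)=129200 g(20,4)=110466 g(20,6)=72675 g(20,8)=37620 g(20,10)=15314 g(20,12)=4825 g(20,14)=1139 g(20,16)=190 g(20,18)=20 g(20,20)=1
t=21: g(21,-1)=149226 g(21,1)=236436 g(21,3)=239666 g(21,5)=183141 g(21,7)=110295 g(21,9)=52934 g(21,11)=20139 g(21,13)=5964 g(21,15)=1329 g(21,17)=210 g(21,19)=21 g(21,21)=1
t=22: g(22,-2)=149226 g(22,0)=385662 g(22,2)=476102 g(22,4)=422807 g(22,6)=293436 g(22,8)=163229 g(22,10)=73073 g(22,12)=26103 g(22,14)=7293 g(22,16)=1539 g(22,18)=231 g(22,20)=22 g(22,22)=1
Paths never hitting -3: Σ_s g(22,s) = 1998724
Paths hitting -3: 2^22 - 1998724 = 2195580
P = 2195580/4194304 = 548895/1048576

Answer: 548895/1048576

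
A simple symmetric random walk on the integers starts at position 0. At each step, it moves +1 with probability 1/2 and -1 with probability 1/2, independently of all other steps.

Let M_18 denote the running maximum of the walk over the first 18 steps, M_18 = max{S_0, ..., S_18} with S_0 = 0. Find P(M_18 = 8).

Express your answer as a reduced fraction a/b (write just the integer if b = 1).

Answer: 1071/32768

Derivation:
Let M_18 = max(S_0,...,S_18). Use the reflection principle: for j ≥ 1, #{paths with M_18 ≥ j} = #{S_18 ≥ j} + #{S_18 ≥ j+1}.
By reflection, #{M_18 ≥ 8} = #{S_18 ≥ 8} + #{S_18 ≥ 9} = 12616 + 4048 = 16664.
#{M_18 ≥ 9} = #{S_18 ≥ 9} + #{S_18 ≥ 10} = 4048 + 4048 = 8096.
#{M_18 = 8} = 16664 - 8096 = 8568.
P(M_18 = 8) = 8568/262144 = 1071/32768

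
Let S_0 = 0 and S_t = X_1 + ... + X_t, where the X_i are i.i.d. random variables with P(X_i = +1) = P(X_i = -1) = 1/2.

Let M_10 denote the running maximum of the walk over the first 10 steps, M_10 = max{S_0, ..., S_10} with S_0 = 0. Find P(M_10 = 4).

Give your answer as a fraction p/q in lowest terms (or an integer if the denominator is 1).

Let M_10 = max(S_0,...,S_10). Use the reflection principle: for j ≥ 1, #{paths with M_10 ≥ j} = #{S_10 ≥ j} + #{S_10 ≥ j+1}.
By reflection, #{M_10 ≥ 4} = #{S_10 ≥ 4} + #{S_10 ≥ 5} = 176 + 56 = 232.
#{M_10 ≥ 5} = #{S_10 ≥ 5} + #{S_10 ≥ 6} = 56 + 56 = 112.
#{M_10 = 4} = 232 - 112 = 120.
P(M_10 = 4) = 120/1024 = 15/128

Answer: 15/128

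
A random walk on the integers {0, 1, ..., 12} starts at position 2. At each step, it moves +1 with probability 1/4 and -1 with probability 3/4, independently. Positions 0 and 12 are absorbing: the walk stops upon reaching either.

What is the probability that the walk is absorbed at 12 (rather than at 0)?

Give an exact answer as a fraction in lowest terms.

Biased walk: p = 1/4, q = 3/4, r = q/p = 3
Gambler's ruin: P(hit 12 before 0 | start at 2) = (1 - r^a)/(1 - r^N)
r^2 = 9; r^12 = 531441
P = (1 - 9) / (1 - 531441) = -8 / -531440 = 1/66430

Answer: 1/66430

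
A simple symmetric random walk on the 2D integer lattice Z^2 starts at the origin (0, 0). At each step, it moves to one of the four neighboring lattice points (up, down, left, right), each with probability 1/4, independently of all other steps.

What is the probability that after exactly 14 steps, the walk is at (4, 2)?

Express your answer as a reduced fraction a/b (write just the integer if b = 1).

Answer: 3006003/268435456

Derivation:
Let h be the number of horizontal steps (so 14-h are vertical). To end at (4,2) need (h+4)/2 right-steps and ((14-h)+2)/2 up-steps.
Sum over h with 4 ≤ h ≤ 12, h ≡ 0 (mod 2), 14-h ≡ 0 (mod 2):
h=4: C(14,4)·C(4,4)·C(10,6) = 1001·1·210 = 210210
h=6: C(14,6)·C(6,5)·C(8,5) = 3003·6·56 = 1009008
h=8: C(14,8)·C(8,6)·C(6,4) = 3003·28·15 = 1261260
h=10: C(14,10)·C(10,7)·C(4,3) = 1001·120·4 = 480480
h=12: C(14,12)·C(12,8)·C(2,2) = 91·495·1 = 45045
Total favorable: 3006003
Total paths: 4^14 = 268435456
P = 3006003/268435456 = 3006003/268435456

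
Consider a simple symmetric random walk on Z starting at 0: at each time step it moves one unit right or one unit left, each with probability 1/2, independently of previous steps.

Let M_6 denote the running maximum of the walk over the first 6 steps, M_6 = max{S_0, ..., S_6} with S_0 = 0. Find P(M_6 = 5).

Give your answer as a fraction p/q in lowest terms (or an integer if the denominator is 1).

Let M_6 = max(S_0,...,S_6). Use the reflection principle: for j ≥ 1, #{paths with M_6 ≥ j} = #{S_6 ≥ j} + #{S_6 ≥ j+1}.
By reflection, #{M_6 ≥ 5} = #{S_6 ≥ 5} + #{S_6 ≥ 6} = 1 + 1 = 2.
#{M_6 ≥ 6} = #{S_6 ≥ 6} + #{S_6 ≥ 7} = 1 + 0 = 1.
#{M_6 = 5} = 2 - 1 = 1.
P(M_6 = 5) = 1/64 = 1/64

Answer: 1/64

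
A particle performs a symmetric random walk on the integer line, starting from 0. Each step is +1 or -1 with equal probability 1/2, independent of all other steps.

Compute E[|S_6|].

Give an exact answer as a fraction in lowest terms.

S_6 takes values m ≡ 0 (mod 2) with |m| ≤ 6; P(S_6=m) = C(6,(6+m)/2)/2^6.
Total paths: 2^6 = 64
Distribution: P(S=-6)=1/64, P(S=-4)=6/64, P(S=-2)=15/64, P(S=0)=20/64, P(S=2)=15/64, P(S=4)=6/64, P(S=6)=1/64
E[|S_6|] = Σ_m |m|·P(S_6=m) = 120/64 = 15/8

Answer: 15/8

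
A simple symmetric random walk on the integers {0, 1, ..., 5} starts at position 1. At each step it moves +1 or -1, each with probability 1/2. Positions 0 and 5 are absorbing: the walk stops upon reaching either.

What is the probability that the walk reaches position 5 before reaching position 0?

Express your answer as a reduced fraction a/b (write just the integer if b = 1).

Answer: 1/5

Derivation:
Symmetric walk (p = 1/2): the harmonic-function argument gives P(hit 5 before 0 | start at 1) = a/N.
P = 1/5 = 1/5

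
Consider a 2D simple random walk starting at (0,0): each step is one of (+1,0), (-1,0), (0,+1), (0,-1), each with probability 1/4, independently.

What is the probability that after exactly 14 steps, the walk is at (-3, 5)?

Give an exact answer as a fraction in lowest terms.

Answer: 273273/67108864

Derivation:
Let h be the number of horizontal steps (so 14-h are vertical). To end at (-3,5) need (h-3)/2 right-steps and ((14-h)+5)/2 up-steps.
Sum over h with 3 ≤ h ≤ 9, h ≡ 1 (mod 2), 14-h ≡ 1 (mod 2):
h=3: C(14,3)·C(3,0)·C(11,8) = 364·1·165 = 60060
h=5: C(14,5)·C(5,1)·C(9,7) = 2002·5·36 = 360360
h=7: C(14,7)·C(7,2)·C(7,6) = 3432·21·7 = 504504
h=9: C(14,9)·C(9,3)·C(5,5) = 2002·84·1 = 168168
Total favorable: 1093092
Total paths: 4^14 = 268435456
P = 1093092/268435456 = 273273/67108864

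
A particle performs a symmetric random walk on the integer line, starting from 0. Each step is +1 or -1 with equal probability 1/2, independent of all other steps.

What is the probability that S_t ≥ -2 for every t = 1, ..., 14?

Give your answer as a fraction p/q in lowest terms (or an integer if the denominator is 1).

Let f(t,s) = #length-t paths at position s with S_1..S_t all ≥ -2.
f(t,s) = f(t-1,s-1) + f(t-1,s+1) for s ≥ -2; f(t,s) = 0 for s < -2.
t=0: f(0,0)=1
t=1: f(1,-1)=1 f(1,1)=1
t=2: f(2,-2)=1 f(2,0)=2 f(2,2)=1
t=3: f(3,-1)=3 f(3,1)=3 f(3,3)=1
t=4: f(4,-2)=3 f(4,0)=6 f(4,2)=4 f(4,4)=1
t=5: f(5,-1)=9 f(5,1)=10 f(5,3)=5 f(5,5)=1
t=6: f(6,-2)=9 f(6,0)=19 f(6,2)=15 f(6,4)=6 f(6,6)=1
t=7: f(7,-1)=28 f(7,1)=34 f(7,3)=21 f(7,5)=7 f(7,7)=1
t=8: f(8,-2)=28 f(8,0)=62 f(8,2)=55 f(8,4)=28 f(8,6)=8 f(8,8)=1
t=9: f(9,-1)=90 f(9,1)=117 f(9,3)=83 f(9,5)=36 f(9,7)=9 f(9,9)=1
t=10: f(10,-2)=90 f(10,0)=207 f(10,2)=200 f(10,4)=119 f(10,6)=45 f(10,8)=10 f(10,10)=1
t=11: f(11,-1)=297 f(11,1)=407 f(11,3)=319 f(11,5)=164 f(11,7)=55 f(11,9)=11 f(11,11)=1
t=12: f(12,-2)=297 f(12,0)=704 f(12,2)=726 f(12,4)=483 f(12,6)=219 f(12,8)=66 f(12,10)=12 f(12,12)=1
t=13: f(13,-1)=1001 f(13,1)=1430 f(13,3)=1209 f(13,5)=702 f(13,7)=285 f(13,9)=78 f(13,11)=13 f(13,13)=1
t=14: f(14,-2)=1001 f(14,0)=2431 f(14,2)=2639 f(14,4)=1911 f(14,6)=987 f(14,8)=363 f(14,10)=91 f(14,12)=14 f(14,14)=1
Σ_s f(14,s) = 9438
P = 9438/16384 = 4719/8192

Answer: 4719/8192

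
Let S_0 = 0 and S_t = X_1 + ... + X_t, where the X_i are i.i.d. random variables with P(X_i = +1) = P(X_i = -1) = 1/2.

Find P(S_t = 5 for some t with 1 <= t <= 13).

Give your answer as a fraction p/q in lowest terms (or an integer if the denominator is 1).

Count via complement. Let g(t,s) = #length-t paths at position s with S_1..S_t all ≠ 5.
g(t,s) = g(t-1,s-1) + g(t-1,s+1) for s ≠ 5; g(t,5) = 0.
t=0: g(0,0)=1
t=1: g(1,-1)=1 g(1,1)=1
t=2: g(2,-2)=1 g(2,0)=2 g(2,2)=1
t=3: g(3,-3)=1 g(3,-1)=3 g(3,1)=3 g(3,3)=1
t=4: g(4,-4)=1 g(4,-2)=4 g(4,0)=6 g(4,2)=4 g(4,4)=1
t=5: g(5,-5)=1 g(5,-3)=5 g(5,-1)=10 g(5,1)=10 g(5,3)=5
t=6: g(6,-6)=1 g(6,-4)=6 g(6,-2)=15 g(6,0)=20 g(6,2)=15 g(6,4)=5
t=7: g(7,-7)=1 g(7,-5)=7 g(7,-3)=21 g(7,-1)=35 g(7,1)=35 g(7,3)=20
t=8: g(8,-8)=1 g(8,-6)=8 g(8,-4)=28 g(8,-2)=56 g(8,0)=70 g(8,2)=55 g(8,4)=20
t=9: g(9,-9)=1 g(9,-7)=9 g(9,-5)=36 g(9,-3)=84 g(9,-1)=126 g(9,1)=125 g(9,3)=75
t=10: g(10,-10)=1 g(10,-8)=10 g(10,-6)=45 g(10,-4)=120 g(10,-2)=210 g(10,0)=251 g(10,2)=200 g(10,4)=75
t=11: g(11,-11)=1 g(11,-9)=11 g(11,-7)=55 g(11,-5)=165 g(11,-3)=330 g(11,-1)=461 g(11,1)=451 g(11,3)=275
t=12: g(12,-12)=1 g(12,-10)=12 g(12,-8)=66 g(12,-6)=220 g(12,-4)=495 g(12,-2)=791 g(12,0)=912 g(12,2)=726 g(12,4)=275
t=13: g(13,-13)=1 g(13,-11)=13 g(13,-9)=78 g(13,-7)=286 g(13,-5)=715 g(13,-3)=1286 g(13,-1)=1703 g(13,1)=1638 g(13,3)=1001
Paths never hitting 5: Σ_s g(13,s) = 6721
Paths hitting 5: 2^13 - 6721 = 1471
P = 1471/8192 = 1471/8192

Answer: 1471/8192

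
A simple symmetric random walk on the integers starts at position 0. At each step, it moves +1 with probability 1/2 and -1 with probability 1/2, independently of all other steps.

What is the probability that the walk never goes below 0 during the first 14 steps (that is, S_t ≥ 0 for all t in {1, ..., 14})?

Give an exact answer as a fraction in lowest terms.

Answer: 429/2048

Derivation:
Let f(t,s) = #length-t paths at position s with S_1..S_t all ≥ 0.
f(t,s) = f(t-1,s-1) + f(t-1,s+1) for s ≥ 0; f(t,s) = 0 for s < 0.
t=0: f(0,0)=1
t=1: f(1,1)=1
t=2: f(2,0)=1 f(2,2)=1
t=3: f(3,1)=2 f(3,3)=1
t=4: f(4,0)=2 f(4,2)=3 f(4,4)=1
t=5: f(5,1)=5 f(5,3)=4 f(5,5)=1
t=6: f(6,0)=5 f(6,2)=9 f(6,4)=5 f(6,6)=1
t=7: f(7,1)=14 f(7,3)=14 f(7,5)=6 f(7,7)=1
t=8: f(8,0)=14 f(8,2)=28 f(8,4)=20 f(8,6)=7 f(8,8)=1
t=9: f(9,1)=42 f(9,3)=48 f(9,5)=27 f(9,7)=8 f(9,9)=1
t=10: f(10,0)=42 f(10,2)=90 f(10,4)=75 f(10,6)=35 f(10,8)=9 f(10,10)=1
t=11: f(11,1)=132 f(11,3)=165 f(11,5)=110 f(11,7)=44 f(11,9)=10 f(11,11)=1
t=12: f(12,0)=132 f(12,2)=297 f(12,4)=275 f(12,6)=154 f(12,8)=54 f(12,10)=11 f(12,12)=1
t=13: f(13,1)=429 f(13,3)=572 f(13,5)=429 f(13,7)=208 f(13,9)=65 f(13,11)=12 f(13,13)=1
t=14: f(14,0)=429 f(14,2)=1001 f(14,4)=1001 f(14,6)=637 f(14,8)=273 f(14,10)=77 f(14,12)=13 f(14,14)=1
Σ_s f(14,s) = 3432
P = 3432/16384 = 429/2048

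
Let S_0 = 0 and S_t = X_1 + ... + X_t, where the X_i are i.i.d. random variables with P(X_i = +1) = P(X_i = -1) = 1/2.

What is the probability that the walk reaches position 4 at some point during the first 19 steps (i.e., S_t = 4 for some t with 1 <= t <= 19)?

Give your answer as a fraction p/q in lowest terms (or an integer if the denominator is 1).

Count via complement. Let g(t,s) = #length-t paths at position s with S_1..S_t all ≠ 4.
g(t,s) = g(t-1,s-1) + g(t-1,s+1) for s ≠ 4; g(t,4) = 0.
t=0: g(0,0)=1
t=1: g(1,-1)=1 g(1,1)=1
t=2: g(2,-2)=1 g(2,0)=2 g(2,2)=1
t=3: g(3,-3)=1 g(3,-1)=3 g(3,1)=3 g(3,3)=1
t=4: g(4,-4)=1 g(4,-2)=4 g(4,0)=6 g(4,2)=4
t=5: g(5,-5)=1 g(5,-3)=5 g(5,-1)=10 g(5,1)=10 g(5,3)=4
t=6: g(6,-6)=1 g(6,-4)=6 g(6,-2)=15 g(6,0)=20 g(6,2)=14
t=7: g(7,-7)=1 g(7,-5)=7 g(7,-3)=21 g(7,-1)=35 g(7,1)=34 g(7,3)=14
t=8: g(8,-8)=1 g(8,-6)=8 g(8,-4)=28 g(8,-2)=56 g(8,0)=69 g(8,2)=48
t=9: g(9,-9)=1 g(9,-7)=9 g(9,-5)=36 g(9,-3)=84 g(9,-1)=125 g(9,1)=117 g(9,3)=48
t=10: g(10,-10)=1 g(10,-8)=10 g(10,-6)=45 g(10,-4)=120 g(10,-2)=209 g(10,0)=242 g(10,2)=165
t=11: g(11,-11)=1 g(11,-9)=11 g(11,-7)=55 g(11,-5)=165 g(11,-3)=329 g(11,-1)=451 g(11,1)=407 g(11,3)=165
t=12: g(12,-12)=1 g(12,-10)=12 g(12,-8)=66 g(12,-6)=220 g(12,-4)=494 g(12,-2)=780 g(12,0)=858 g(12,2)=572
t=13: g(13,-13)=1 g(13,-11)=13 g(13,-9)=78 g(13,-7)=286 g(13,-5)=714 g(13,-3)=1274 g(13,-1)=1638 g(13,1)=1430 g(13,3)=572
t=14: g(14,-14)=1 g(14,-12)=14 g(14,-10)=91 g(14,-8)=364 g(14,-6)=1000 g(14,-4)=1988 g(14,-2)=2912 g(14,0)=3068 g(14,2)=2002
t=15: g(15,-15)=1 g(15,-13)=15 g(15,-11)=105 g(15,-9)=455 g(15,-7)=1364 g(15,-5)=2988 g(15,-3)=4900 g(15,-1)=5980 g(15,1)=5070 g(15,3)=2002
t=16: g(16,-16)=1 g(16,-14)=16 g(16,-12)=120 g(16,-10)=560 g(16,-8)=1819 g(16,-6)=4352 g(16,-4)=7888 g(16,-2)=10880 g(16,0)=11050 g(16,2)=7072
t=17: g(17,-17)=1 g(17,-15)=17 g(17,-13)=136 g(17,-11)=680 g(17,-9)=2379 g(17,-7)=6171 g(17,-5)=12240 g(17,-3)=18768 g(17,-1)=21930 g(17,1)=18122 g(17,3)=7072
t=18: g(18,-18)=1 g(18,-16)=18 g(18,-14)=153 g(18,-12)=816 g(18,-10)=3059 g(18,-8)=8550 g(18,-6)=18411 g(18,-4)=31008 g(18,-2)=40698 g(18,0)=40052 g(18,2)=25194
t=19: g(19,-19)=1 g(19,-17)=19 g(19,-15)=171 g(19,-13)=969 g(19,-11)=3875 g(19,-9)=11609 g(19,-7)=26961 g(19,-5)=49419 g(19,-3)=71706 g(19,-1)=80750 g(19,1)=65246 g(19,3)=25194
Paths never hitting 4: Σ_s g(19,s) = 335920
Paths hitting 4: 2^19 - 335920 = 188368
P = 188368/524288 = 11773/32768

Answer: 11773/32768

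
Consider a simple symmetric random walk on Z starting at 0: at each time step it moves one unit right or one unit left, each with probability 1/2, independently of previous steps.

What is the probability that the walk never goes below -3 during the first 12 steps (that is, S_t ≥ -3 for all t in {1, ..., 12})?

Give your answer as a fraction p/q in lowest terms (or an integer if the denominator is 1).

Answer: 3003/4096

Derivation:
Let f(t,s) = #length-t paths at position s with S_1..S_t all ≥ -3.
f(t,s) = f(t-1,s-1) + f(t-1,s+1) for s ≥ -3; f(t,s) = 0 for s < -3.
t=0: f(0,0)=1
t=1: f(1,-1)=1 f(1,1)=1
t=2: f(2,-2)=1 f(2,0)=2 f(2,2)=1
t=3: f(3,-3)=1 f(3,-1)=3 f(3,1)=3 f(3,3)=1
t=4: f(4,-2)=4 f(4,0)=6 f(4,2)=4 f(4,4)=1
t=5: f(5,-3)=4 f(5,-1)=10 f(5,1)=10 f(5,3)=5 f(5,5)=1
t=6: f(6,-2)=14 f(6,0)=20 f(6,2)=15 f(6,4)=6 f(6,6)=1
t=7: f(7,-3)=14 f(7,-1)=34 f(7,1)=35 f(7,3)=21 f(7,5)=7 f(7,7)=1
t=8: f(8,-2)=48 f(8,0)=69 f(8,2)=56 f(8,4)=28 f(8,6)=8 f(8,8)=1
t=9: f(9,-3)=48 f(9,-1)=117 f(9,1)=125 f(9,3)=84 f(9,5)=36 f(9,7)=9 f(9,9)=1
t=10: f(10,-2)=165 f(10,0)=242 f(10,2)=209 f(10,4)=120 f(10,6)=45 f(10,8)=10 f(10,10)=1
t=11: f(11,-3)=165 f(11,-1)=407 f(11,1)=451 f(11,3)=329 f(11,5)=165 f(11,7)=55 f(11,9)=11 f(11,11)=1
t=12: f(12,-2)=572 f(12,0)=858 f(12,2)=780 f(12,4)=494 f(12,6)=220 f(12,8)=66 f(12,10)=12 f(12,12)=1
Σ_s f(12,s) = 3003
P = 3003/4096 = 3003/4096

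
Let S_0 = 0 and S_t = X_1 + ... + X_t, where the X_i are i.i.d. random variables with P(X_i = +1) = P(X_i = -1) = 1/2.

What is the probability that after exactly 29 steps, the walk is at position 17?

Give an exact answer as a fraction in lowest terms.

Answer: 118755/134217728

Derivation:
To reach position 17 after 29 steps: need 23 steps of +1 and 6 of -1.
Favorable paths: C(29,23) = 475020
Total paths: 2^29 = 536870912
P = 475020/536870912 = 118755/134217728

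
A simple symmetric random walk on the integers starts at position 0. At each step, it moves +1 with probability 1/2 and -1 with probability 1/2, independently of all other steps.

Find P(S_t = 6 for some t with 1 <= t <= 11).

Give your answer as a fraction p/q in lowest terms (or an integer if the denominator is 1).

Count via complement. Let g(t,s) = #length-t paths at position s with S_1..S_t all ≠ 6.
g(t,s) = g(t-1,s-1) + g(t-1,s+1) for s ≠ 6; g(t,6) = 0.
t=0: g(0,0)=1
t=1: g(1,-1)=1 g(1,1)=1
t=2: g(2,-2)=1 g(2,0)=2 g(2,2)=1
t=3: g(3,-3)=1 g(3,-1)=3 g(3,1)=3 g(3,3)=1
t=4: g(4,-4)=1 g(4,-2)=4 g(4,0)=6 g(4,2)=4 g(4,4)=1
t=5: g(5,-5)=1 g(5,-3)=5 g(5,-1)=10 g(5,1)=10 g(5,3)=5 g(5,5)=1
t=6: g(6,-6)=1 g(6,-4)=6 g(6,-2)=15 g(6,0)=20 g(6,2)=15 g(6,4)=6
t=7: g(7,-7)=1 g(7,-5)=7 g(7,-3)=21 g(7,-1)=35 g(7,1)=35 g(7,3)=21 g(7,5)=6
t=8: g(8,-8)=1 g(8,-6)=8 g(8,-4)=28 g(8,-2)=56 g(8,0)=70 g(8,2)=56 g(8,4)=27
t=9: g(9,-9)=1 g(9,-7)=9 g(9,-5)=36 g(9,-3)=84 g(9,-1)=126 g(9,1)=126 g(9,3)=83 g(9,5)=27
t=10: g(10,-10)=1 g(10,-8)=10 g(10,-6)=45 g(10,-4)=120 g(10,-2)=210 g(10,0)=252 g(10,2)=209 g(10,4)=110
t=11: g(11,-11)=1 g(11,-9)=11 g(11,-7)=55 g(11,-5)=165 g(11,-3)=330 g(11,-1)=462 g(11,1)=461 g(11,3)=319 g(11,5)=110
Paths never hitting 6: Σ_s g(11,s) = 1914
Paths hitting 6: 2^11 - 1914 = 134
P = 134/2048 = 67/1024

Answer: 67/1024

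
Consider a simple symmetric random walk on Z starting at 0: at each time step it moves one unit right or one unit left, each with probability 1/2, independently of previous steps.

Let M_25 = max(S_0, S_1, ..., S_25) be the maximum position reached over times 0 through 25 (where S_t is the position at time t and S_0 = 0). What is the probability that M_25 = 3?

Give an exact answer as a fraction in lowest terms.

Let M_25 = max(S_0,...,S_25). Use the reflection principle: for j ≥ 1, #{paths with M_25 ≥ j} = #{S_25 ≥ j} + #{S_25 ≥ j+1}.
By reflection, #{M_25 ≥ 3} = #{S_25 ≥ 3} + #{S_25 ≥ 4} = 11576916 + 7119516 = 18696432.
#{M_25 ≥ 4} = #{S_25 ≥ 4} + #{S_25 ≥ 5} = 7119516 + 7119516 = 14239032.
#{M_25 = 3} = 18696432 - 14239032 = 4457400.
P(M_25 = 3) = 4457400/33554432 = 557175/4194304

Answer: 557175/4194304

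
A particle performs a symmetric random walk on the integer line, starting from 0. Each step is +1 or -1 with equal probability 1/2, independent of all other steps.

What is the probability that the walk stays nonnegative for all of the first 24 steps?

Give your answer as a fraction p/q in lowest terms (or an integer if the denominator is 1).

Let f(t,s) = #length-t paths at position s with S_1..S_t all ≥ 0.
f(t,s) = f(t-1,s-1) + f(t-1,s+1) for s ≥ 0; f(t,s) = 0 for s < 0.
t=0: f(0,0)=1
t=1: f(1,1)=1
t=2: f(2,0)=1 f(2,2)=1
t=3: f(3,1)=2 f(3,3)=1
t=4: f(4,0)=2 f(4,2)=3 f(4,4)=1
t=5: f(5,1)=5 f(5,3)=4 f(5,5)=1
t=6: f(6,0)=5 f(6,2)=9 f(6,4)=5 f(6,6)=1
t=7: f(7,1)=14 f(7,3)=14 f(7,5)=6 f(7,7)=1
t=8: f(8,0)=14 f(8,2)=28 f(8,4)=20 f(8,6)=7 f(8,8)=1
t=9: f(9,1)=42 f(9,3)=48 f(9,5)=27 f(9,7)=8 f(9,9)=1
t=10: f(10,0)=42 f(10,2)=90 f(10,4)=75 f(10,6)=35 f(10,8)=9 f(10,10)=1
t=11: f(11,1)=132 f(11,3)=165 f(11,5)=110 f(11,7)=44 f(11,9)=10 f(11,11)=1
t=12: f(12,0)=132 f(12,2)=297 f(12,4)=275 f(12,6)=154 f(12,8)=54 f(12,10)=11 f(12,12)=1
t=13: f(13,1)=429 f(13,3)=572 f(13,5)=429 f(13,7)=208 f(13,9)=65 f(13,11)=12 f(13,13)=1
t=14: f(14,0)=429 f(14,2)=1001 f(14,4)=1001 f(14,6)=637 f(14,8)=273 f(14,10)=77 f(14,12)=13 f(14,14)=1
t=15: f(15,1)=1430 f(15,3)=2002 f(15,5)=1638 f(15,7)=910 f(15,9)=350 f(15,11)=90 f(15,13)=14 f(15,15)=1
t=16: f(16,0)=1430 f(16,2)=3432 f(16,4)=3640 f(16,6)=2548 f(16,8)=1260 f(16,10)=440 f(16,12)=104 f(16,14)=15 f(16,16)=1
t=17: f(17,1)=4862 f(17,3)=7072 f(17,5)=6188 f(17,7)=3808 f(17,9)=1700 f(17,11)=544 f(17,13)=119 f(17,15)=16 f(17,17)=1
t=18: f(18,0)=4862 f(18,2)=11934 f(18,4)=13260 f(18,6)=9996 f(18,8)=5508 f(18,10)=2244 f(18,12)=663 f(18,14)=135 f(18,16)=17 f(18,18)=1
t=19: f(19,1)=16796 f(19,3)=25194 f(19,5)=23256 f(19,7)=15504 f(19,9)=7752 f(19,11)=2907 f(19,13)=798 f(19,15)=152 f(19,17)=18 f(19,19)=1
t=20: f(20,0)=16796 f(20,2)=41990 f(20,4)=48450 f(20,6)=38760 f(20,8)=23256 f(20,10)=10659 f(20,12)=3705 f(20,14)=950 f(20,16)=170 f(20,18)=19 f(20,20)=1
t=21: f(21,1)=58786 f(21,3)=90440 f(21,5)=87210 f(21,7)=62016 f(21,9)=33915 f(21,11)=14364 f(21,13)=4655 f(21,15)=1120 f(21,17)=189 f(21,19)=20 f(21,21)=1
t=22: f(22,0)=58786 f(22,2)=149226 f(22,4)=177650 f(22,6)=149226 f(22,8)=95931 f(22,10)=48279 f(22,12)=19019 f(22,14)=5775 f(22,16)=1309 f(22,18)=209 f(22,20)=21 f(22,22)=1
t=23: f(23,1)=208012 f(23,3)=326876 f(23,5)=326876 f(23,7)=245157 f(23,9)=144210 f(23,11)=67298 f(23,13)=24794 f(23,15)=7084 f(23,17)=1518 f(23,19)=230 f(23,21)=22 f(23,23)=1
t=24: f(24,0)=208012 f(24,2)=534888 f(24,4)=653752 f(24,6)=572033 f(24,8)=389367 f(24,10)=211508 f(24,12)=92092 f(24,14)=31878 f(24,16)=8602 f(24,18)=1748 f(24,20)=252 f(24,22)=23 f(24,24)=1
Σ_s f(24,s) = 2704156
P = 2704156/16777216 = 676039/4194304

Answer: 676039/4194304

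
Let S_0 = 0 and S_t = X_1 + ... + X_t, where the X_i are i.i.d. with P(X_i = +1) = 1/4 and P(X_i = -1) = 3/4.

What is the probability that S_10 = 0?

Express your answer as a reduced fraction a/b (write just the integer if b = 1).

To be at 0 after 10 steps: need exactly 5 steps of +1 and 5 of -1.
Number of such sequences: C(10,5) = 252
Each has probability (1/4)^5 · (3/4)^5 = 243/1048576
P = 252 · 243/1048576 = 15309/262144

Answer: 15309/262144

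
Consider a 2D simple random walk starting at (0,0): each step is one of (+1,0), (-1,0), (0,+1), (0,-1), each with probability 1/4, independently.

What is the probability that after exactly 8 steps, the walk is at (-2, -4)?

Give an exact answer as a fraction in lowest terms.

Answer: 7/1024

Derivation:
Let h be the number of horizontal steps (so 8-h are vertical). To end at (-2,-4) need (h-2)/2 right-steps and ((8-h)-4)/2 up-steps.
Sum over h with 2 ≤ h ≤ 4, h ≡ 0 (mod 2), 8-h ≡ 0 (mod 2):
h=2: C(8,2)·C(2,0)·C(6,1) = 28·1·6 = 168
h=4: C(8,4)·C(4,1)·C(4,0) = 70·4·1 = 280
Total favorable: 448
Total paths: 4^8 = 65536
P = 448/65536 = 7/1024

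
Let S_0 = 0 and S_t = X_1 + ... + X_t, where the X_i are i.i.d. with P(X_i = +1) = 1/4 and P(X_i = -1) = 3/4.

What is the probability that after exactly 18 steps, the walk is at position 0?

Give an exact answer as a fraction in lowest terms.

To be at 0 after 18 steps: need exactly 9 steps of +1 and 9 of -1.
Number of such sequences: C(18,9) = 48620
Each has probability (1/4)^9 · (3/4)^9 = 19683/68719476736
P = 48620 · 19683/68719476736 = 239246865/17179869184

Answer: 239246865/17179869184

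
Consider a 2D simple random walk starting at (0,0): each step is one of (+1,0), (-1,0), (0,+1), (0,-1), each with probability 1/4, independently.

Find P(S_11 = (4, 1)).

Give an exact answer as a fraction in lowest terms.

Let h be the number of horizontal steps (so 11-h are vertical). To end at (4,1) need (h+4)/2 right-steps and ((11-h)+1)/2 up-steps.
Sum over h with 4 ≤ h ≤ 10, h ≡ 0 (mod 2), 11-h ≡ 1 (mod 2):
h=4: C(11,4)·C(4,4)·C(7,4) = 330·1·35 = 11550
h=6: C(11,6)·C(6,5)·C(5,3) = 462·6·10 = 27720
h=8: C(11,8)·C(8,6)·C(3,2) = 165·28·3 = 13860
h=10: C(11,10)·C(10,7)·C(1,1) = 11·120·1 = 1320
Total favorable: 54450
Total paths: 4^11 = 4194304
P = 54450/4194304 = 27225/2097152

Answer: 27225/2097152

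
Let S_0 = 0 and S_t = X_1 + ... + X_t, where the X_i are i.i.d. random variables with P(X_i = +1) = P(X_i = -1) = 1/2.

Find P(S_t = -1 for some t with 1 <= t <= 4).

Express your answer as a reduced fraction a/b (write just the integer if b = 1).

Count via complement. Let g(t,s) = #length-t paths at position s with S_1..S_t all ≠ -1.
g(t,s) = g(t-1,s-1) + g(t-1,s+1) for s ≠ -1; g(t,-1) = 0.
t=0: g(0,0)=1
t=1: g(1,1)=1
t=2: g(2,0)=1 g(2,2)=1
t=3: g(3,1)=2 g(3,3)=1
t=4: g(4,0)=2 g(4,2)=3 g(4,4)=1
Paths never hitting -1: Σ_s g(4,s) = 6
Paths hitting -1: 2^4 - 6 = 10
P = 10/16 = 5/8

Answer: 5/8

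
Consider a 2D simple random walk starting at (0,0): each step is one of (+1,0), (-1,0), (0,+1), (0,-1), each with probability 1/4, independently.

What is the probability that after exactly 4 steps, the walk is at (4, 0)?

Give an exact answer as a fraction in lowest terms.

Answer: 1/256

Derivation:
Let h be the number of horizontal steps (so 4-h are vertical). To end at (4,0) need (h+4)/2 right-steps and ((4-h)+0)/2 up-steps.
Sum over h with 4 ≤ h ≤ 4, h ≡ 0 (mod 2), 4-h ≡ 0 (mod 2):
h=4: C(4,4)·C(4,4)·C(0,0) = 1·1·1 = 1
Total favorable: 1
Total paths: 4^4 = 256
P = 1/256 = 1/256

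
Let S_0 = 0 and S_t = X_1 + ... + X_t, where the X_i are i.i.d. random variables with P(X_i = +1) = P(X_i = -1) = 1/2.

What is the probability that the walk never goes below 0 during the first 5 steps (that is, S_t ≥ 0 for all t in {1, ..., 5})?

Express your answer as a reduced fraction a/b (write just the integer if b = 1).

Answer: 5/16

Derivation:
Let f(t,s) = #length-t paths at position s with S_1..S_t all ≥ 0.
f(t,s) = f(t-1,s-1) + f(t-1,s+1) for s ≥ 0; f(t,s) = 0 for s < 0.
t=0: f(0,0)=1
t=1: f(1,1)=1
t=2: f(2,0)=1 f(2,2)=1
t=3: f(3,1)=2 f(3,3)=1
t=4: f(4,0)=2 f(4,2)=3 f(4,4)=1
t=5: f(5,1)=5 f(5,3)=4 f(5,5)=1
Σ_s f(5,s) = 10
P = 10/32 = 5/16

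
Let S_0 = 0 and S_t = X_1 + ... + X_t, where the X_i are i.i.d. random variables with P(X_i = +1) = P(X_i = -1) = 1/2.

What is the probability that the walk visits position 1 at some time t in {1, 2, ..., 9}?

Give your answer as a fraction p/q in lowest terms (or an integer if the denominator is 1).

Answer: 193/256

Derivation:
Count via complement. Let g(t,s) = #length-t paths at position s with S_1..S_t all ≠ 1.
g(t,s) = g(t-1,s-1) + g(t-1,s+1) for s ≠ 1; g(t,1) = 0.
t=0: g(0,0)=1
t=1: g(1,-1)=1
t=2: g(2,-2)=1 g(2,0)=1
t=3: g(3,-3)=1 g(3,-1)=2
t=4: g(4,-4)=1 g(4,-2)=3 g(4,0)=2
t=5: g(5,-5)=1 g(5,-3)=4 g(5,-1)=5
t=6: g(6,-6)=1 g(6,-4)=5 g(6,-2)=9 g(6,0)=5
t=7: g(7,-7)=1 g(7,-5)=6 g(7,-3)=14 g(7,-1)=14
t=8: g(8,-8)=1 g(8,-6)=7 g(8,-4)=20 g(8,-2)=28 g(8,0)=14
t=9: g(9,-9)=1 g(9,-7)=8 g(9,-5)=27 g(9,-3)=48 g(9,-1)=42
Paths never hitting 1: Σ_s g(9,s) = 126
Paths hitting 1: 2^9 - 126 = 386
P = 386/512 = 193/256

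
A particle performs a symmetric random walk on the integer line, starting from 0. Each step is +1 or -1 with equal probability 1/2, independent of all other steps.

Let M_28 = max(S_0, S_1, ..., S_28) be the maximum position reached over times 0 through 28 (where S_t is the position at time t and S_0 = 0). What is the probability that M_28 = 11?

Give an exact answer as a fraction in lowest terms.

Let M_28 = max(S_0,...,S_28). Use the reflection principle: for j ≥ 1, #{paths with M_28 ≥ j} = #{S_28 ≥ j} + #{S_28 ≥ j+1}.
By reflection, #{M_28 ≥ 11} = #{S_28 ≥ 11} + #{S_28 ≥ 12} = 4791323 + 4791323 = 9582646.
#{M_28 ≥ 12} = #{S_28 ≥ 12} + #{S_28 ≥ 13} = 4791323 + 1683218 = 6474541.
#{M_28 = 11} = 9582646 - 6474541 = 3108105.
P(M_28 = 11) = 3108105/268435456 = 3108105/268435456

Answer: 3108105/268435456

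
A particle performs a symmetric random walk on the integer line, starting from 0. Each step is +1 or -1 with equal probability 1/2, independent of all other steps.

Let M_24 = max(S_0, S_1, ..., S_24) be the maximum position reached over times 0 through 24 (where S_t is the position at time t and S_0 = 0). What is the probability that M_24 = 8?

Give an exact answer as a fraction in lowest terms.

Answer: 735471/16777216

Derivation:
Let M_24 = max(S_0,...,S_24). Use the reflection principle: for j ≥ 1, #{paths with M_24 ≥ j} = #{S_24 ≥ j} + #{S_24 ≥ j+1}.
By reflection, #{M_24 ≥ 8} = #{S_24 ≥ 8} + #{S_24 ≥ 9} = 1271626 + 536155 = 1807781.
#{M_24 ≥ 9} = #{S_24 ≥ 9} + #{S_24 ≥ 10} = 536155 + 536155 = 1072310.
#{M_24 = 8} = 1807781 - 1072310 = 735471.
P(M_24 = 8) = 735471/16777216 = 735471/16777216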